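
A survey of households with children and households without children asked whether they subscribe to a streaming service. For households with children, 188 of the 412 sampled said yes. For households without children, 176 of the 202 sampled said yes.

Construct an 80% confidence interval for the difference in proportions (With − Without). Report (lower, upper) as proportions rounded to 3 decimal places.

Sample proportions: 188/412 = 0.4563, 176/202 = 0.8713.
Each SE is √(p̂(1−p̂)/n): √(0.4563·0.5437/412) = 0.02454 and √(0.8713·0.1287/202) = 0.02356.
SE(p̂₁ − p̂₂) = √(SE₁² + SE₂²) = √(0.0006022116 + 0.0005550736) = 0.03402, since the two samples are independent.
At 80% confidence z* = 1.282; margin = 1.282 × 0.03402 = 0.04361.
The difference is 0.4563 − 0.8713 = -0.4150, so the interval is -0.4150 ± 0.04361 = (-0.459, -0.371).

(-0.459, -0.371)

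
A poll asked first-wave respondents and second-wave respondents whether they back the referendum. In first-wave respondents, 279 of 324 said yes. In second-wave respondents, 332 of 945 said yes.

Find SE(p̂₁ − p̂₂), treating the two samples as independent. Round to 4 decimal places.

Sample proportions: 279/324 = 0.8611, 332/945 = 0.3513.
Each SE is √(p̂(1−p̂)/n): √(0.8611·0.1389/324) = 0.01921 and √(0.3513·0.6487/945) = 0.01553.
SE(p̂₁ − p̂₂) = √(SE₁² + SE₂²) = √(0.0003690241 + 0.0002411809) = 0.02470, since the two samples are independent.

0.0247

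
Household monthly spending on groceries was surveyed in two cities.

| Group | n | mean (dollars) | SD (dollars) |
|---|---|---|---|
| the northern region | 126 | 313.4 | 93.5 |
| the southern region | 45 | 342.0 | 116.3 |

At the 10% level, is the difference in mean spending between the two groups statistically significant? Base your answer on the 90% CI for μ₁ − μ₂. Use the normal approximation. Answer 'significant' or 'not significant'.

SE₁ = s₁/√n₁ = 93.5/√126 = 8.3296; SE₂ = 116.3/√45 = 17.3370.
Independent samples, unequal variances: SE_diff = √(SE₁² + SE₂²) = √(69.38223616 + 300.571569) = 19.2342.
z* = 1.645, so margin of error = 1.645 × 19.2342 = 31.6403.
Difference in means = 313.4 − 342.0 = -28.6000.
-28.6000 ± 31.6403 → (-60.2403, 3.0403).
The interval (-60.2403, 3.0403) contains 0, so the difference is not significant.

not significant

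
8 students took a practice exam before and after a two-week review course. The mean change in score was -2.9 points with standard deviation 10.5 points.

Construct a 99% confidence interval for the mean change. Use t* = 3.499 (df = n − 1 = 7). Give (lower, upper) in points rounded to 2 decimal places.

Paired design: SE = s_d/√n = 10.5/√8 = 3.7123.
t* = 3.499; margin of error = 3.499 × 3.7123 = 12.9893.
-2.9 ± 12.9893 → (-15.89, 10.09).

(-15.89, 10.09)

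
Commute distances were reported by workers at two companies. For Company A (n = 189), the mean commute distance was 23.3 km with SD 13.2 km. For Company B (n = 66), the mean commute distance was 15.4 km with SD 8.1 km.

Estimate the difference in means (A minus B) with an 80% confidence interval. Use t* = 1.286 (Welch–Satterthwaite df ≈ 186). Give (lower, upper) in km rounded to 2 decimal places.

Standard errors of each mean: 13.2/√189 = 0.9602 and 8.1/√66 = 0.9970.
SE(x̄₁ − x̄₂) = √(0.9602² + 0.9970²) = 1.3842 for independent samples with unequal variances.
With t* = 1.286, the margin is 1.286 × 1.3842 = 1.7801.
x̄₁ − x̄₂ = 23.3 − 15.4 = 7.9000; the interval is 7.9000 ± 1.7801 = (6.12, 9.68).

(6.12, 9.68)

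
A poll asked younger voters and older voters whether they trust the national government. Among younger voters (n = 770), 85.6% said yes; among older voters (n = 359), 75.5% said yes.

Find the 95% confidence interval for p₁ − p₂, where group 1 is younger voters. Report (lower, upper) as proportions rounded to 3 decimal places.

(0.050, 0.152)

SE₁ = √(p̂₁(1−p̂₁)/n₁) = √(0.8560·0.1440/770) = 0.01265; SE₂ = √(0.7550·0.2450/359) = 0.02270.
Independent samples: SE of the difference = √(SE₁² + SE₂²) = √(0.0001600225 + 0.00051529) = 0.02599.
z* for 95% confidence is 1.960, so the margin of error is 1.960 × 0.02599 = 0.05094.
Point estimate p̂₁ − p̂₂ = 0.8560 − 0.7550 = 0.1010.
0.1010 ± 0.05094 → (0.050, 0.152).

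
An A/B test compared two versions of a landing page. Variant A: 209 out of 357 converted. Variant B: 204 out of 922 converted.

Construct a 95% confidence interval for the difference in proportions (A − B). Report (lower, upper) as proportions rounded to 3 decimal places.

First, p̂₁ = 209/357 = 0.5854; p̂₂ = 204/922 = 0.2213.
The two standard errors are √(0.5854×0.4146/357) = 0.02607 and √(0.2213×0.7787/922) = 0.01367.
Because the samples are independent, SE_diff = √(0.02607² + 0.01367²) = 0.02944.
Using z* = 1.960 for 95%, ME = 1.960 × 0.02944 = 0.05770.
p̂₁ − p̂₂ = 0.3641; interval 0.3641 ± 0.05770 gives (0.306, 0.422).

(0.306, 0.422)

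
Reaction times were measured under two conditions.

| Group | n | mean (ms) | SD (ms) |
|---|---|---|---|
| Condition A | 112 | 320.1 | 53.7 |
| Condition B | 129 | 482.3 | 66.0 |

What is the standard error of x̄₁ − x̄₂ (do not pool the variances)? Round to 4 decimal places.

7.7146

Standard errors of each mean: 53.7/√112 = 5.0742 and 66.0/√129 = 5.8110.
SE(x̄₁ − x̄₂) = √(5.0742² + 5.8110²) = 7.7146 for independent samples with unequal variances.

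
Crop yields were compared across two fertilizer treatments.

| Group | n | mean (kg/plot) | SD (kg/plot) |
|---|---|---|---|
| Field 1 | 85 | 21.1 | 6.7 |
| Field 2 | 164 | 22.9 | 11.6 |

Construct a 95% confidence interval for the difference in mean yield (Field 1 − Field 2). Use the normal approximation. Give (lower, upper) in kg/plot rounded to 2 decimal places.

SE₁ = s₁/√n₁ = 6.7/√85 = 0.7267; SE₂ = 11.6/√164 = 0.9058.
Independent samples, unequal variances: SE_diff = √(SE₁² + SE₂²) = √(0.52809289 + 0.82047364) = 1.1613.
z* = 1.960, so margin of error = 1.960 × 1.1613 = 2.2761.
Difference in means = 21.1 − 22.9 = -1.8000.
-1.8000 ± 2.2761 → (-4.08, 0.48).

(-4.08, 0.48)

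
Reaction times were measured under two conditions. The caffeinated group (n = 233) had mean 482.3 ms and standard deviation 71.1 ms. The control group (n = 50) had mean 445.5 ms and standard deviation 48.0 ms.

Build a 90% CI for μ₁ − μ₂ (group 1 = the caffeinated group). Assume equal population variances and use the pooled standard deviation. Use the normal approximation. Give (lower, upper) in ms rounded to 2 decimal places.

Pooled variance s_p² = [232·71.1² + 49·48.0²] / (233+50−2) = 4575.4616, so s_p = 67.6422.
SE_diff = s_p·√(1/n₁ + 1/n₂) = 67.6422·√(1/233 + 1/50) = 10.5426.
z* = 1.645; margin = 1.645 × 10.5426 = 17.3426.
Difference = 482.3 − 445.5 = 36.8000.
36.8000 ± 17.3426 → (19.46, 54.14).

(19.46, 54.14)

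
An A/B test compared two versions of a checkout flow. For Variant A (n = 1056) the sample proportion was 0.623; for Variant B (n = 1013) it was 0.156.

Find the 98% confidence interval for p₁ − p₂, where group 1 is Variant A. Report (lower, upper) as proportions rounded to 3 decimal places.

The two standard errors are √(0.6230×0.3770/1056) = 0.01491 and √(0.1560×0.8440/1013) = 0.01140.
Because the samples are independent, SE_diff = √(0.01491² + 0.01140²) = 0.01877.
Using z* = 2.326 for 98%, ME = 2.326 × 0.01877 = 0.04366.
p̂₁ − p̂₂ = 0.4670; interval 0.4670 ± 0.04366 gives (0.423, 0.511).

(0.423, 0.511)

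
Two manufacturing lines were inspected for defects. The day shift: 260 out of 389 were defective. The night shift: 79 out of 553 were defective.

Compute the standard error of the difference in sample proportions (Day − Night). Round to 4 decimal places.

0.0281

First, p̂₁ = 260/389 = 0.6684; p̂₂ = 79/553 = 0.1429.
The two standard errors are √(0.6684×0.3316/389) = 0.02387 and √(0.1429×0.8571/553) = 0.01488.
Because the samples are independent, SE_diff = √(0.02387² + 0.01488²) = 0.02813.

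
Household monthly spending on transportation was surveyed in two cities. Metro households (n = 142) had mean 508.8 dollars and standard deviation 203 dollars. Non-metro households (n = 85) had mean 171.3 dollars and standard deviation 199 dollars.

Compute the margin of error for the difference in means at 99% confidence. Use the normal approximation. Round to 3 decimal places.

SE₁ = s₁/√n₁ = 203/√142 = 17.0354; SE₂ = 199/√85 = 21.5846.
Independent samples, unequal variances: SE_diff = √(SE₁² + SE₂²) = √(290.20485316 + 465.89495716) = 27.4973.
z* = 2.576, so margin of error = 2.576 × 27.4973 = 70.8330.

70.833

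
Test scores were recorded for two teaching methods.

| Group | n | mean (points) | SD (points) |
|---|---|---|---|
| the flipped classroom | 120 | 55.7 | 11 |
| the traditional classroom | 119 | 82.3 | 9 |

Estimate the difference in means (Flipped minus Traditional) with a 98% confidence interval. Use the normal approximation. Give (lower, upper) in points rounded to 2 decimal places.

(-29.62, -23.58)

SE₁ = s₁/√n₁ = 11/√120 = 1.0042; SE₂ = 9/√119 = 0.8250.
Independent samples, unequal variances: SE_diff = √(SE₁² + SE₂²) = √(1.00841764 + 0.680625) = 1.2996.
z* = 2.326, so margin of error = 2.326 × 1.2996 = 3.0229.
Difference in means = 55.7 − 82.3 = -26.6000.
-26.6000 ± 3.0229 → (-29.62, -23.58).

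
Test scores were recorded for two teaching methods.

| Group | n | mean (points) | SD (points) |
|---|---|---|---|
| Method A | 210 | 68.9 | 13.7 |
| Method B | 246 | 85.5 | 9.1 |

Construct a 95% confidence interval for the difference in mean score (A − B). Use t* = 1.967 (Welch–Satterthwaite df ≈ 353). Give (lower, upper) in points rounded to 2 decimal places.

(-18.78, -14.42)

Standard errors of each mean: 13.7/√210 = 0.9454 and 9.1/√246 = 0.5802.
SE(x̄₁ − x̄₂) = √(0.9454² + 0.5802²) = 1.1092 for independent samples with unequal variances.
With t* = 1.967, the margin is 1.967 × 1.1092 = 2.1818.
x̄₁ − x̄₂ = 68.9 − 85.5 = -16.6000; the interval is -16.6000 ± 2.1818 = (-18.78, -14.42).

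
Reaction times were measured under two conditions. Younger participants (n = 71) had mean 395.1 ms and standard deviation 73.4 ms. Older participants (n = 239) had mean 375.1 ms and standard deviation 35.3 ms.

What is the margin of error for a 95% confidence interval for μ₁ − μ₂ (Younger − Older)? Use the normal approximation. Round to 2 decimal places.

17.65

SE₁ = s₁/√n₁ = 73.4/√71 = 8.7110; SE₂ = 35.3/√239 = 2.2834.
Independent samples, unequal variances: SE_diff = √(SE₁² + SE₂²) = √(75.881521 + 5.21391556) = 9.0053.
z* = 1.960, so margin of error = 1.960 × 9.0053 = 17.6504.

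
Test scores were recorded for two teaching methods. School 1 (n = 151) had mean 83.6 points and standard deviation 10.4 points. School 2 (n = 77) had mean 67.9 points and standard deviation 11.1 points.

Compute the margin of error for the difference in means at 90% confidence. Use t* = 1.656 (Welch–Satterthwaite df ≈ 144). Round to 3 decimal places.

2.520

SE₁ = s₁/√n₁ = 10.4/√151 = 0.8463; SE₂ = 11.1/√77 = 1.2650.
Independent samples, unequal variances: SE_diff = √(SE₁² + SE₂²) = √(0.71622369 + 1.600225) = 1.5220.
t* = 1.656, so margin of error = 1.656 × 1.5220 = 2.5204.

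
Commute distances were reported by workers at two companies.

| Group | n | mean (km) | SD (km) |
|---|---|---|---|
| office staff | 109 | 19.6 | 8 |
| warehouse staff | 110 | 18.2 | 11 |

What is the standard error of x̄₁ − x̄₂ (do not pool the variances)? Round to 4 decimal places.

1.2989

Standard errors of each mean: 8/√109 = 0.7663 and 11/√110 = 1.0488.
SE(x̄₁ − x̄₂) = √(0.7663² + 1.0488²) = 1.2989 for independent samples with unequal variances.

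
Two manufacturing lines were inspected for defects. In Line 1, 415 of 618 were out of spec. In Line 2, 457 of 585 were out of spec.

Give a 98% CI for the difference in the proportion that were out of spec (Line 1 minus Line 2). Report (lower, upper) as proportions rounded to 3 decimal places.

Sample proportions: 415/618 = 0.6715, 457/585 = 0.7812.
Each SE is √(p̂(1−p̂)/n): √(0.6715·0.3285/618) = 0.01889 and √(0.7812·0.2188/585) = 0.01709.
SE(p̂₁ − p̂₂) = √(SE₁² + SE₂²) = √(0.0003568321 + 0.0002920681) = 0.02547, since the two samples are independent.
At 98% confidence z* = 2.326; margin = 2.326 × 0.02547 = 0.05924.
The difference is 0.6715 − 0.7812 = -0.1097, so the interval is -0.1097 ± 0.05924 = (-0.169, -0.050).

(-0.169, -0.050)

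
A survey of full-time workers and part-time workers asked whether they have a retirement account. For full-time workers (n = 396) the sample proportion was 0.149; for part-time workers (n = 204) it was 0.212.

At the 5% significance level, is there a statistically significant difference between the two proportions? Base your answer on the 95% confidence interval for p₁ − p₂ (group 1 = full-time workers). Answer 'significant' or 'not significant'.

The two standard errors are √(0.1490×0.8510/396) = 0.01789 and √(0.2120×0.7880/204) = 0.02862.
Because the samples are independent, SE_diff = √(0.01789² + 0.02862²) = 0.03375.
Using z* = 1.960 for 95%, ME = 1.960 × 0.03375 = 0.06615.
p̂₁ − p̂₂ = -0.0630; interval -0.0630 ± 0.06615 gives (-0.12915, 0.00315).
The interval (-0.12915, 0.00315) contains 0, so the difference is not significant.

not significant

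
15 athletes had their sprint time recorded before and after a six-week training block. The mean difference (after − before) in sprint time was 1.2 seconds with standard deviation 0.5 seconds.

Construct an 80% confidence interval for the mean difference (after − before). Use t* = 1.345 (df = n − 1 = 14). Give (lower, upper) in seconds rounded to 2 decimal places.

(1.03, 1.37)

This is a matched-pairs design, so SE = s_d/√n = 0.5/√15 = 0.1291.
Margin = 1.345 × 0.1291 = 0.1736; the interval is 1.2 ± 0.1736 = (1.03, 1.37).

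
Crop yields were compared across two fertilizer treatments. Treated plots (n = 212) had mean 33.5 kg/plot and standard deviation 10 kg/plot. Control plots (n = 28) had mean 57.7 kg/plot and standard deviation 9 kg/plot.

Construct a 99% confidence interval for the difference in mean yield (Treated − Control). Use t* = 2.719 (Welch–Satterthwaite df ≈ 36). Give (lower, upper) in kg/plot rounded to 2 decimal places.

Per-group SEs: s₁/√n₁ = 10/√212 = 0.6868, s₂/√n₂ = 9/√28 = 1.7008.
Unpooled SE of the difference: √(0.47169424 + 2.89272064) = 1.8342.
Margin of error = t* · SE = 2.719 × 1.8342 = 4.9872.
x̄₁ − x̄₂ = 33.5 − 57.7 = -24.2000.
CI: -24.2000 ± 4.9872 = (-29.19, -19.21).

(-29.19, -19.21)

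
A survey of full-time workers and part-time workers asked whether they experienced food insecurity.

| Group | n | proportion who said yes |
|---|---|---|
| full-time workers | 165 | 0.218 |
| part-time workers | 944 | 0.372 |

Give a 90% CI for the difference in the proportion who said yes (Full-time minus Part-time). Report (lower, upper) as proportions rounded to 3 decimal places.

The two standard errors are √(0.2180×0.7820/165) = 0.03214 and √(0.3720×0.6280/944) = 0.01573.
Because the samples are independent, SE_diff = √(0.03214² + 0.01573²) = 0.03578.
Using z* = 1.645 for 90%, ME = 1.645 × 0.03578 = 0.05886.
p̂₁ − p̂₂ = -0.1540; interval -0.1540 ± 0.05886 gives (-0.213, -0.095).

(-0.213, -0.095)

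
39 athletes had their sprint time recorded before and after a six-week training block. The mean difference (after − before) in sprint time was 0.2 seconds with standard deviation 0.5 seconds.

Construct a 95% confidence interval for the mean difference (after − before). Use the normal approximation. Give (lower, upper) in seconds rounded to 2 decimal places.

(0.04, 0.36)

This is a matched-pairs design, so SE = s_d/√n = 0.5/√39 = 0.0801.
Margin = 1.960 × 0.0801 = 0.1570; the interval is 0.2 ± 0.1570 = (0.04, 0.36).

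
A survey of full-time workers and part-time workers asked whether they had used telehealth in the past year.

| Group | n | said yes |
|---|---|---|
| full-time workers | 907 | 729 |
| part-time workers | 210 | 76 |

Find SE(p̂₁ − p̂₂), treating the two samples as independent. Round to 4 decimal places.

Sample proportions: 729/907 = 0.8037, 76/210 = 0.3619.
Each SE is √(p̂(1−p̂)/n): √(0.8037·0.1963/907) = 0.01319 and √(0.3619·0.6381/210) = 0.03316.
SE(p̂₁ − p̂₂) = √(SE₁² + SE₂²) = √(0.0001739761 + 0.0010995856) = 0.03569, since the two samples are independent.

0.0357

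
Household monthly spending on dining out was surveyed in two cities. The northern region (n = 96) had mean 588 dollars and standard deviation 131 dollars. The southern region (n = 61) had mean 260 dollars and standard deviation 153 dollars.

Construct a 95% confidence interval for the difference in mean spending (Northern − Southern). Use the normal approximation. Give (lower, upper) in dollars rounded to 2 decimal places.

(281.51, 374.49)

Standard errors of each mean: 131/√96 = 13.3701 and 153/√61 = 19.5896.
SE(x̄₁ − x̄₂) = √(13.3701² + 19.5896²) = 23.7173 for independent samples with unequal variances.
With z* = 1.960, the margin is 1.960 × 23.7173 = 46.4859.
x̄₁ − x̄₂ = 588 − 260 = 328.0000; the interval is 328.0000 ± 46.4859 = (281.51, 374.49).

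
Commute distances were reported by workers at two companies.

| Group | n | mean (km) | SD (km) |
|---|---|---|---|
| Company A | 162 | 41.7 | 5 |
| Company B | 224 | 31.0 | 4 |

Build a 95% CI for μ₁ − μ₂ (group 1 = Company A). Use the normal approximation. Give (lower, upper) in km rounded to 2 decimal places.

Per-group SEs: s₁/√n₁ = 5/√162 = 0.3928, s₂/√n₂ = 4/√224 = 0.2673.
Unpooled SE of the difference: √(0.15429184 + 0.07144929) = 0.4751.
Margin of error = z* · SE = 1.960 × 0.4751 = 0.9312.
x̄₁ − x̄₂ = 41.7 − 31.0 = 10.7000.
CI: 10.7000 ± 0.9312 = (9.77, 11.63).

(9.77, 11.63)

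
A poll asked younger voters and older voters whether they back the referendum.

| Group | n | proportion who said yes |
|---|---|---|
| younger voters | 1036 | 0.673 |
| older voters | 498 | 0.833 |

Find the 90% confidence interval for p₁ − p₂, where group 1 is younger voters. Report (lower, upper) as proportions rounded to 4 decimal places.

The two standard errors are √(0.6730×0.3270/1036) = 0.01457 and √(0.8330×0.1670/498) = 0.01671.
Because the samples are independent, SE_diff = √(0.01457² + 0.01671²) = 0.02217.
Using z* = 1.645 for 90%, ME = 1.645 × 0.02217 = 0.03647.
p̂₁ − p̂₂ = -0.1600; interval -0.1600 ± 0.03647 gives (-0.1965, -0.1235).

(-0.1965, -0.1235)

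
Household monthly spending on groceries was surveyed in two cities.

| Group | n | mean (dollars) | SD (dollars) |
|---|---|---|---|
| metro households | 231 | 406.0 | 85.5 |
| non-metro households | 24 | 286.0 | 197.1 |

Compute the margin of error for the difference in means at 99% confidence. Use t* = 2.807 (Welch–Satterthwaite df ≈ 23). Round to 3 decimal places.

114.032

SE₁ = s₁/√n₁ = 85.5/√231 = 5.6255; SE₂ = 197.1/√24 = 40.2329.
Independent samples, unequal variances: SE_diff = √(SE₁² + SE₂²) = √(31.64625025 + 1618.68624241) = 40.6243.
t* = 2.807, so margin of error = 2.807 × 40.6243 = 114.0324.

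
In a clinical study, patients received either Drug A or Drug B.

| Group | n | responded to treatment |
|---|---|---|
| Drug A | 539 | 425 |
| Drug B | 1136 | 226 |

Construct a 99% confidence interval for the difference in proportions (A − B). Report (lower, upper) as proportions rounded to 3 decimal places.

(0.535, 0.644)

First, p̂₁ = 425/539 = 0.7885; p̂₂ = 226/1136 = 0.1989.
The two standard errors are √(0.7885×0.2115/539) = 0.01759 and √(0.1989×0.8011/1136) = 0.01184.
Because the samples are independent, SE_diff = √(0.01759² + 0.01184²) = 0.02120.
Using z* = 2.576 for 99%, ME = 2.576 × 0.02120 = 0.05461.
p̂₁ − p̂₂ = 0.5896; interval 0.5896 ± 0.05461 gives (0.535, 0.644).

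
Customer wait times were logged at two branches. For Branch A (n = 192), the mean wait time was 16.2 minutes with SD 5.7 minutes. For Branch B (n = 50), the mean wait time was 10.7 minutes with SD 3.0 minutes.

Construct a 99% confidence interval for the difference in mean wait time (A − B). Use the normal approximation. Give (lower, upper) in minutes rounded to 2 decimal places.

Per-group SEs: s₁/√n₁ = 5.7/√192 = 0.4114, s₂/√n₂ = 3.0/√50 = 0.4243.
Unpooled SE of the difference: √(0.16924996 + 0.18003049) = 0.5910.
Margin of error = z* · SE = 2.576 × 0.5910 = 1.5224.
x̄₁ − x̄₂ = 16.2 − 10.7 = 5.5000.
CI: 5.5000 ± 1.5224 = (3.98, 7.02).

(3.98, 7.02)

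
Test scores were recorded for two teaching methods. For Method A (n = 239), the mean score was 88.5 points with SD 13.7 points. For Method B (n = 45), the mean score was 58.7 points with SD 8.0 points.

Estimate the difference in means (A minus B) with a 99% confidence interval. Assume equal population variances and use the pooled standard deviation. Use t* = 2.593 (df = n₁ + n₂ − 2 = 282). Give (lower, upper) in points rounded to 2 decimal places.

(24.33, 35.27)

s_p = √[((n₁−1)s₁² + (n₂−1)s₂²)/(n₁+n₂−2)] = √[(238·13.7² + 44·8.0²)/282] = 12.9766.
SE = 12.9766·√(1/239 + 1/45) = 2.1087.
With t* = 2.593, margin = 2.593 × 2.1087 = 5.4679.
x̄₁ − x̄₂ = 88.5 − 58.7 = 29.8000; interval 29.8000 ± 5.4679 = (24.33, 35.27).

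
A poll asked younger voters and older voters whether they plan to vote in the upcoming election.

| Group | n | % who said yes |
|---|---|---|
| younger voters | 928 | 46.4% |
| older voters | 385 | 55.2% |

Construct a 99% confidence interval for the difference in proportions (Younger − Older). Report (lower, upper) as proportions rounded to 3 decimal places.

(-0.166, -0.010)

The two standard errors are √(0.4640×0.5360/928) = 0.01637 and √(0.5520×0.4480/385) = 0.02534.
Because the samples are independent, SE_diff = √(0.01637² + 0.02534²) = 0.03017.
Using z* = 2.576 for 99%, ME = 2.576 × 0.03017 = 0.07772.
p̂₁ − p̂₂ = -0.0880; interval -0.0880 ± 0.07772 gives (-0.166, -0.010).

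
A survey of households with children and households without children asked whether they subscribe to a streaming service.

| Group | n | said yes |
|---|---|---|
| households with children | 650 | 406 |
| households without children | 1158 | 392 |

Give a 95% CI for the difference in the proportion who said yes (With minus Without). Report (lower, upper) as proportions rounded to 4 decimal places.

p̂₁ = 406/650 = 0.6246 and p̂₂ = 392/1158 = 0.3385.
SE₁ = √(p̂₁(1−p̂₁)/n₁) = √(0.6246·0.3754/650) = 0.01899; SE₂ = √(0.3385·0.6615/1158) = 0.01391.
Independent samples: SE of the difference = √(SE₁² + SE₂²) = √(0.0003606201 + 0.0001934881) = 0.02354.
z* for 95% confidence is 1.960, so the margin of error is 1.960 × 0.02354 = 0.04614.
Point estimate p̂₁ − p̂₂ = 0.6246 − 0.3385 = 0.2861.
0.2861 ± 0.04614 → (0.2400, 0.3322).

(0.2400, 0.3322)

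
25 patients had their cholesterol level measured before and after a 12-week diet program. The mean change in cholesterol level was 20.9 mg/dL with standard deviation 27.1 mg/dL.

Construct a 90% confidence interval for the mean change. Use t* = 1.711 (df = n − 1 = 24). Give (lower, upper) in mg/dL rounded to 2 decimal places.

(11.63, 30.17)

This is a matched-pairs design, so SE = s_d/√n = 27.1/√25 = 5.4200.
Margin = 1.711 × 5.4200 = 9.2736; the interval is 20.9 ± 9.2736 = (11.63, 30.17).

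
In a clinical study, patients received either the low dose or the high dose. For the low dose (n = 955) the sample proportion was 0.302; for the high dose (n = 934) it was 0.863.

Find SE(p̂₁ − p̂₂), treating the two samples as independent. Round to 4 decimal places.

SE₁ = √(p̂₁(1−p̂₁)/n₁) = √(0.3020·0.6980/955) = 0.01486; SE₂ = √(0.8630·0.1370/934) = 0.01125.
Independent samples: SE of the difference = √(SE₁² + SE₂²) = √(0.0002208196 + 0.0001265625) = 0.01864.

0.0186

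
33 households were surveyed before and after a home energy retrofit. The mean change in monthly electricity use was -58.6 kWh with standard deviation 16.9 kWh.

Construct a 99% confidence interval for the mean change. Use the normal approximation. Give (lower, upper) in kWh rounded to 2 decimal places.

This is a matched-pairs design, so SE = s_d/√n = 16.9/√33 = 2.9419.
Margin = 2.576 × 2.9419 = 7.5783; the interval is -58.6 ± 7.5783 = (-66.18, -51.02).

(-66.18, -51.02)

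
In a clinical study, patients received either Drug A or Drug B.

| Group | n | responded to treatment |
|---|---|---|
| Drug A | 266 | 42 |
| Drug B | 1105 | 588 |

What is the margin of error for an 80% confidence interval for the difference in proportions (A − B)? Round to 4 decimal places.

0.0345

Sample proportions: 42/266 = 0.1579, 588/1105 = 0.5321.
Each SE is √(p̂(1−p̂)/n): √(0.1579·0.8421/266) = 0.02236 and √(0.5321·0.4679/1105) = 0.01501.
SE(p̂₁ − p̂₂) = √(SE₁² + SE₂²) = √(0.0004999696 + 0.0002253001) = 0.02693, since the two samples are independent.
At 80% confidence z* = 1.282; margin = 1.282 × 0.02693 = 0.03452.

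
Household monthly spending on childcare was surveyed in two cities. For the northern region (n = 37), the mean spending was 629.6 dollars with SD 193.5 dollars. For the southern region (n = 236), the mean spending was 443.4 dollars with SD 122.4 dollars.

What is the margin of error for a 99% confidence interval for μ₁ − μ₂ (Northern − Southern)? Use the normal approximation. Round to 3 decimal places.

Standard errors of each mean: 193.5/√37 = 31.8112 and 122.4/√236 = 7.9676.
SE(x̄₁ − x̄₂) = √(31.8112² + 7.9676²) = 32.7938 for independent samples with unequal variances.
With z* = 2.576, the margin is 2.576 × 32.7938 = 84.4768.

84.477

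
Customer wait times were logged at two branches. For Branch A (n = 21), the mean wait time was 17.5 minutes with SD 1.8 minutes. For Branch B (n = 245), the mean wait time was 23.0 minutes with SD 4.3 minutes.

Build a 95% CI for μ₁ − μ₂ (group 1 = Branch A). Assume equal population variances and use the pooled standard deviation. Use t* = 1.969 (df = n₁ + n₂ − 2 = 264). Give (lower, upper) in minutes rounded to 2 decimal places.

(-7.36, -3.64)

Pooled variance s_p² = [20·1.8² + 244·4.3²] / (21+245−2) = 17.3347, so s_p = 4.1635.
SE_diff = s_p·√(1/n₁ + 1/n₂) = 4.1635·√(1/21 + 1/245) = 0.9467.
t* = 1.969; margin = 1.969 × 0.9467 = 1.8641.
Difference = 17.5 − 23.0 = -5.5000.
-5.5000 ± 1.8641 → (-7.36, -3.64).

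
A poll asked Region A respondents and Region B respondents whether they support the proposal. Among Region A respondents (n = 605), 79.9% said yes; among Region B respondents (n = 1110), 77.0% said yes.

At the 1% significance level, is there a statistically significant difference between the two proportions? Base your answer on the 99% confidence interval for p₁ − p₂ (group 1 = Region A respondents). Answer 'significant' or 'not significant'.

not significant

The two standard errors are √(0.7990×0.2010/605) = 0.01629 and √(0.7700×0.2300/1110) = 0.01263.
Because the samples are independent, SE_diff = √(0.01629² + 0.01263²) = 0.02061.
Using z* = 2.576 for 99%, ME = 2.576 × 0.02061 = 0.05309.
p̂₁ − p̂₂ = 0.0290; interval 0.0290 ± 0.05309 gives (-0.02409, 0.08209).
The interval (-0.02409, 0.08209) contains 0, so the difference is not significant.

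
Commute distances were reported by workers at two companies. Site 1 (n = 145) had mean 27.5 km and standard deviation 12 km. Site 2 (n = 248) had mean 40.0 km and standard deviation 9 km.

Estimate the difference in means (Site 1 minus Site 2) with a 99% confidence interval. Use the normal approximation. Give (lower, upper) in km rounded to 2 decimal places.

Per-group SEs: s₁/√n₁ = 12/√145 = 0.9965, s₂/√n₂ = 9/√248 = 0.5715.
Unpooled SE of the difference: √(0.99301225 + 0.32661225) = 1.1487.
Margin of error = z* · SE = 2.576 × 1.1487 = 2.9591.
x̄₁ − x̄₂ = 27.5 − 40.0 = -12.5000.
CI: -12.5000 ± 2.9591 = (-15.46, -9.54).

(-15.46, -9.54)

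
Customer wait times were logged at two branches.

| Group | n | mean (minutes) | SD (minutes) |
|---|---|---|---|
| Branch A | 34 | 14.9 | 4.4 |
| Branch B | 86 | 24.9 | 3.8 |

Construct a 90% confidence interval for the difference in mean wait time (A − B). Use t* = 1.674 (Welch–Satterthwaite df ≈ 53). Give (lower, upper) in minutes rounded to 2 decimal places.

(-11.44, -8.56)

SE₁ = s₁/√n₁ = 4.4/√34 = 0.7546; SE₂ = 3.8/√86 = 0.4098.
Independent samples, unequal variances: SE_diff = √(SE₁² + SE₂²) = √(0.56942116 + 0.16793604) = 0.8587.
t* = 1.674, so margin of error = 1.674 × 0.8587 = 1.4375.
Difference in means = 14.9 − 24.9 = -10.0000.
-10.0000 ± 1.4375 → (-11.44, -8.56).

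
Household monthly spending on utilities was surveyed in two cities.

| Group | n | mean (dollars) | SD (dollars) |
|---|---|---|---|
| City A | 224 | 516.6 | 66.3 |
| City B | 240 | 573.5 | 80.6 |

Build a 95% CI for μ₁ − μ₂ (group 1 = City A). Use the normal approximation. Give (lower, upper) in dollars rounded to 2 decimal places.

(-70.29, -43.51)

SE₁ = s₁/√n₁ = 66.3/√224 = 4.4299; SE₂ = 80.6/√240 = 5.2027.
Independent samples, unequal variances: SE_diff = √(SE₁² + SE₂²) = √(19.62401401 + 27.06808729) = 6.8332.
z* = 1.960, so margin of error = 1.960 × 6.8332 = 13.3931.
Difference in means = 516.6 − 573.5 = -56.9000.
-56.9000 ± 13.3931 → (-70.29, -43.51).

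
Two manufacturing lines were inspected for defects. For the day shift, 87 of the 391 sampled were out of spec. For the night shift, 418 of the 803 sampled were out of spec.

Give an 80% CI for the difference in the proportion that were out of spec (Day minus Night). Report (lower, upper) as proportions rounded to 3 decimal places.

Sample proportions: 87/391 = 0.2225, 418/803 = 0.5205.
Each SE is √(p̂(1−p̂)/n): √(0.2225·0.7775/391) = 0.02103 and √(0.5205·0.4795/803) = 0.01763.
SE(p̂₁ − p̂₂) = √(SE₁² + SE₂²) = √(0.0004422609 + 0.0003108169) = 0.02744, since the two samples are independent.
At 80% confidence z* = 1.282; margin = 1.282 × 0.02744 = 0.03518.
The difference is 0.2225 − 0.5205 = -0.2980, so the interval is -0.2980 ± 0.03518 = (-0.333, -0.263).

(-0.333, -0.263)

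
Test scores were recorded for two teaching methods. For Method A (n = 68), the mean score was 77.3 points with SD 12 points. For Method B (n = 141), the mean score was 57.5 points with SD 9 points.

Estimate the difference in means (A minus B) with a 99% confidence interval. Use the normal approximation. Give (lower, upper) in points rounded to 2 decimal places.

Standard errors of each mean: 12/√68 = 1.4552 and 9/√141 = 0.7579.
SE(x̄₁ − x̄₂) = √(1.4552² + 0.7579²) = 1.6407 for independent samples with unequal variances.
With z* = 2.576, the margin is 2.576 × 1.6407 = 4.2264.
x̄₁ − x̄₂ = 77.3 − 57.5 = 19.8000; the interval is 19.8000 ± 4.2264 = (15.57, 24.03).

(15.57, 24.03)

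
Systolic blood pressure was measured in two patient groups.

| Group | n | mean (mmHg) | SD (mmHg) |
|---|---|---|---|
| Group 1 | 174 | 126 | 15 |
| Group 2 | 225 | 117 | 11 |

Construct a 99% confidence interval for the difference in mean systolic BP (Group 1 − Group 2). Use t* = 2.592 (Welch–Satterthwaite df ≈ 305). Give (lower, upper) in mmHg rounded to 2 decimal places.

Standard errors of each mean: 15/√174 = 1.1371 and 11/√225 = 0.7333.
SE(x̄₁ − x̄₂) = √(1.1371² + 0.7333²) = 1.3530 for independent samples with unequal variances.
With t* = 2.592, the margin is 2.592 × 1.3530 = 3.5070.
x̄₁ − x̄₂ = 126 − 117 = 9.0000; the interval is 9.0000 ± 3.5070 = (5.49, 12.51).

(5.49, 12.51)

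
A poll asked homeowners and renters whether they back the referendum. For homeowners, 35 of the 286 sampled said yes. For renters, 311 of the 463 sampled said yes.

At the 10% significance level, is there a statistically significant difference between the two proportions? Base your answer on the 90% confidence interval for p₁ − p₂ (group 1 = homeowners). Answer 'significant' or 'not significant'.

significant

First, p̂₁ = 35/286 = 0.1224; p̂₂ = 311/463 = 0.6717.
The two standard errors are √(0.1224×0.8776/286) = 0.01938 and √(0.6717×0.3283/463) = 0.02182.
Because the samples are independent, SE_diff = √(0.01938² + 0.02182²) = 0.02918.
Using z* = 1.645 for 90%, ME = 1.645 × 0.02918 = 0.04800.
p̂₁ − p̂₂ = -0.5493; interval -0.5493 ± 0.04800 gives (-0.59730, -0.50130).
The interval (-0.59730, -0.50130) does not contain 0, so the difference is significant.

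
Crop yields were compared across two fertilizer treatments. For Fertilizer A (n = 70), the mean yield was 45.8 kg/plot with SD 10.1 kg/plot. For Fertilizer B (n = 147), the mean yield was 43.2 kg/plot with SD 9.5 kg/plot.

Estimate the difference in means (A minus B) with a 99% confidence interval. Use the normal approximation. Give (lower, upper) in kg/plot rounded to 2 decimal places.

(-1.11, 6.31)

Standard errors of each mean: 10.1/√70 = 1.2072 and 9.5/√147 = 0.7835.
SE(x̄₁ − x̄₂) = √(1.2072² + 0.7835²) = 1.4392 for independent samples with unequal variances.
With z* = 2.576, the margin is 2.576 × 1.4392 = 3.7074.
x̄₁ − x̄₂ = 45.8 − 43.2 = 2.6000; the interval is 2.6000 ± 3.7074 = (-1.11, 6.31).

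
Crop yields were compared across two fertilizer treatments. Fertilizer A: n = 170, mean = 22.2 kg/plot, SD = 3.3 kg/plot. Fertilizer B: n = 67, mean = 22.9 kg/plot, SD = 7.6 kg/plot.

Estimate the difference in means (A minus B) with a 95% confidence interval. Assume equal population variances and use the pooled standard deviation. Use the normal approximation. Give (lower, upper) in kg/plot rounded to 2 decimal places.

(-2.09, 0.69)

Pooled variance s_p² = [169·3.3² + 66·7.6²] / (170+67−2) = 24.0535, so s_p = 4.9044.
SE_diff = s_p·√(1/n₁ + 1/n₂) = 4.9044·√(1/170 + 1/67) = 0.7075.
z* = 1.960; margin = 1.960 × 0.7075 = 1.3867.
Difference = 22.2 − 22.9 = -0.7000.
-0.7000 ± 1.3867 → (-2.09, 0.69).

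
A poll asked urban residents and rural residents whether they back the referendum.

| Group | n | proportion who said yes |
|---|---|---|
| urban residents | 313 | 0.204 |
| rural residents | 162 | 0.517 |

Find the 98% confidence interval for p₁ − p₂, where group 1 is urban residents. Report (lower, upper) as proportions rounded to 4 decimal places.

The two standard errors are √(0.2040×0.7960/313) = 0.02278 and √(0.5170×0.4830/162) = 0.03926.
Because the samples are independent, SE_diff = √(0.02278² + 0.03926²) = 0.04539.
Using z* = 2.326 for 98%, ME = 2.326 × 0.04539 = 0.10558.
p̂₁ − p̂₂ = -0.3130; interval -0.3130 ± 0.10558 gives (-0.4186, -0.2074).

(-0.4186, -0.2074)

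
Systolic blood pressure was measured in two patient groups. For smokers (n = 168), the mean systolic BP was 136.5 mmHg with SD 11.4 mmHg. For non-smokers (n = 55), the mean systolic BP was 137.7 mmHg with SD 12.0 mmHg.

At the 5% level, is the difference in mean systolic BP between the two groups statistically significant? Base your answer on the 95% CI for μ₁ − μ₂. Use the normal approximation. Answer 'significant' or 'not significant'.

Standard errors of each mean: 11.4/√168 = 0.8795 and 12.0/√55 = 1.6181.
SE(x̄₁ − x̄₂) = √(0.8795² + 1.6181²) = 1.8417 for independent samples with unequal variances.
With z* = 1.960, the margin is 1.960 × 1.8417 = 3.6097.
x̄₁ − x̄₂ = 136.5 − 137.7 = -1.2000; the interval is -1.2000 ± 3.6097 = (-4.8097, 2.4097).
The interval (-4.8097, 2.4097) contains 0, so the difference is not significant.

not significant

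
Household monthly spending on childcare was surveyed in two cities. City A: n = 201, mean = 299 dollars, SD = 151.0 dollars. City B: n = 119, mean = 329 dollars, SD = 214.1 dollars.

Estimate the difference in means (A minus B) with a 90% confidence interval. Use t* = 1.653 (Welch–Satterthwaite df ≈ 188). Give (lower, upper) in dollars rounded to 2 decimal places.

Per-group SEs: s₁/√n₁ = 151.0/√201 = 10.6507, s₂/√n₂ = 214.1/√119 = 19.6265.
Unpooled SE of the difference: √(113.43741049 + 385.19950225) = 22.3302.
Margin of error = t* · SE = 1.653 × 22.3302 = 36.9118.
x̄₁ − x̄₂ = 299 − 329 = -30.0000.
CI: -30.0000 ± 36.9118 = (-66.91, 6.91).

(-66.91, 6.91)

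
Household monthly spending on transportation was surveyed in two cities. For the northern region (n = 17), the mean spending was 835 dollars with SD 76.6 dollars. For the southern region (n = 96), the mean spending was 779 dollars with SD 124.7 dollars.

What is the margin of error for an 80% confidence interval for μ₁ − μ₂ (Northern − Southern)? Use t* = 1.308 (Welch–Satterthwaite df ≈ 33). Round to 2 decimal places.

29.46

SE₁ = s₁/√n₁ = 76.6/√17 = 18.5782; SE₂ = 124.7/√96 = 12.7271.
Independent samples, unequal variances: SE_diff = √(SE₁² + SE₂²) = √(345.14951524 + 161.97907441) = 22.5195.
t* = 1.308, so margin of error = 1.308 × 22.5195 = 29.4555.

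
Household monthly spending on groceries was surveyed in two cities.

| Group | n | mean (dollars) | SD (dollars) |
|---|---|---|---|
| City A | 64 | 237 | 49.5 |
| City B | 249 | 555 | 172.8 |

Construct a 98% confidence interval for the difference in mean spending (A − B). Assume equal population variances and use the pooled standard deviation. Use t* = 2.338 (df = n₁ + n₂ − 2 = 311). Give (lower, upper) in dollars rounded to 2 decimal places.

(-369.09, -266.91)

s_p = √[((n₁−1)s₁² + (n₂−1)s₂²)/(n₁+n₂−2)] = √[(63·49.5² + 248·172.8²)/311] = 155.9084.
SE = 155.9084·√(1/64 + 1/249) = 21.8500.
With t* = 2.338, margin = 2.338 × 21.8500 = 51.0853.
x̄₁ − x̄₂ = 237 − 555 = -318.0000; interval -318.0000 ± 51.0853 = (-369.09, -266.91).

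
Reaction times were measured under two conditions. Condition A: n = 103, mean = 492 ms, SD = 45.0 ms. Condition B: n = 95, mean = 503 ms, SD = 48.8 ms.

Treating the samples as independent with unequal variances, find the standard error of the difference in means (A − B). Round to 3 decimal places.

SE₁ = s₁/√n₁ = 45.0/√103 = 4.4340; SE₂ = 48.8/√95 = 5.0068.
Independent samples, unequal variances: SE_diff = √(SE₁² + SE₂²) = √(19.660356 + 25.06804624) = 6.6879.

6.688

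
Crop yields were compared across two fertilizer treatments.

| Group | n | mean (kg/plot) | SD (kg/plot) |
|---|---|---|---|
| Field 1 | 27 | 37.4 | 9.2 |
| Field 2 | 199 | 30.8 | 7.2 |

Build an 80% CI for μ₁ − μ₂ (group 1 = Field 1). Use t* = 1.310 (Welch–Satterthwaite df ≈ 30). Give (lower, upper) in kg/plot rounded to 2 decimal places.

(4.19, 9.01)

SE₁ = s₁/√n₁ = 9.2/√27 = 1.7705; SE₂ = 7.2/√199 = 0.5104.
Independent samples, unequal variances: SE_diff = √(SE₁² + SE₂²) = √(3.13467025 + 0.26050816) = 1.8426.
t* = 1.310, so margin of error = 1.310 × 1.8426 = 2.4138.
Difference in means = 37.4 − 30.8 = 6.6000.
6.6000 ± 2.4138 → (4.19, 9.01).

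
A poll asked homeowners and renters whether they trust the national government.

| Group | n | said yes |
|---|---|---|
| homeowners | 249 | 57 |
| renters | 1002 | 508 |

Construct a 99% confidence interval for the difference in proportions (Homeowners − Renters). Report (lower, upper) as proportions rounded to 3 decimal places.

First, p̂₁ = 57/249 = 0.2289; p̂₂ = 508/1002 = 0.5070.
The two standard errors are √(0.2289×0.7711/249) = 0.02662 and √(0.5070×0.4930/1002) = 0.01579.
Because the samples are independent, SE_diff = √(0.02662² + 0.01579²) = 0.03095.
Using z* = 2.576 for 99%, ME = 2.576 × 0.03095 = 0.07973.
p̂₁ − p̂₂ = -0.2781; interval -0.2781 ± 0.07973 gives (-0.358, -0.198).

(-0.358, -0.198)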